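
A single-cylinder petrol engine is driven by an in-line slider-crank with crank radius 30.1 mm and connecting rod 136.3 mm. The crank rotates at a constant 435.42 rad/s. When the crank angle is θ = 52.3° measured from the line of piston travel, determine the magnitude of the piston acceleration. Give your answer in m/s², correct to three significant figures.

3180

ω = 435.4 rad/s
x(θ) = r cosθ + √(L² − r² sin²θ); with ω constant, a = ω²·d²x/dθ².
d²x/dθ² = −r cosθ − r²(cos2θ)/√u − r⁴ sin²2θ/(4u^{3/2}),  u = L² − r² sin²θ = 0.0180105 m².
Substituting r = 0.0301 m, L = 0.1363 m, θ = 52.3°: d²x/dθ² = -0.016785 m.
a = ω²·d²x/dθ² = (435.4)²·(-0.016785) = -3182.2 m/s²;  |a| = 3182.2 m/s².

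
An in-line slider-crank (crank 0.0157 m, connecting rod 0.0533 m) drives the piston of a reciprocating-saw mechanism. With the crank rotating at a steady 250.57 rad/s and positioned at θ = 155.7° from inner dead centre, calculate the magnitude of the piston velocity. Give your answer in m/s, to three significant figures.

ω = 250.6 rad/s
For an in-line slider-crank, x = r cosθ + √(L² − r² sin²θ), so v = −rω sinθ·[1 + r cosθ/√(L² − r² sin²θ)].
With r = 0.0157 m, L = 0.0533 m, θ = 155.7°: √(L² − r² sin²θ) = 0.052907 m.
v = −0.0157·250.6·0.41151·[1 + 0.0157·-0.91140/0.052907] = -1.181 m/s.
|v| = 1.181 m/s.

1.18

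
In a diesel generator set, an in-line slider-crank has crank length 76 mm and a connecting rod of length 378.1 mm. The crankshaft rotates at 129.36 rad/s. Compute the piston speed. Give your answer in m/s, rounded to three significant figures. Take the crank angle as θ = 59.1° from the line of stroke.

9.32

ω = 129.4 rad/s
For an in-line slider-crank, x = r cosθ + √(L² − r² sin²θ), so v = −rω sinθ·[1 + r cosθ/√(L² − r² sin²θ)].
With r = 0.076 m, L = 0.3781 m, θ = 59.1°: √(L² − r² sin²θ) = 0.37243 m.
v = −0.076·129.4·0.85806·[1 + 0.076·0.51354/0.37243] = -9.32 m/s.
|v| = 9.32 m/s.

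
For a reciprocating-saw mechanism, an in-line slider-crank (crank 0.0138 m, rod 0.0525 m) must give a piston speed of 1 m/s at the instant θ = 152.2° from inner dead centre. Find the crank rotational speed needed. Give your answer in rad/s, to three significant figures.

203

For an in-line slider-crank, |v_piston| = rω|sinθ|·[1 + r cosθ/√(L² − r² sin²θ)].
With r = 0.0138 m, L = 0.0525 m, θ = 152.2°: the bracketed kinematic factor |dx/dθ| = 0.0049282 m.
ω = v/|dx/dθ| = 1/0.0049282 = 202.91 rad/s.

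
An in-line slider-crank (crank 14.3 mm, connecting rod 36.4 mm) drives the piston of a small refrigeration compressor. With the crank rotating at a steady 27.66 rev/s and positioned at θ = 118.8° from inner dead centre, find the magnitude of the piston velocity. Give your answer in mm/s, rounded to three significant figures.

ω = 2π·27.7 = 173.8 rad/s
For an in-line slider-crank, x = r cosθ + √(L² − r² sin²θ), so v = −rω sinθ·[1 + r cosθ/√(L² − r² sin²θ)].
With r = 0.0143 m, L = 0.0364 m, θ = 118.8°: √(L² − r² sin²θ) = 0.034175 m.
v = −0.0143·173.8·0.87631·[1 + 0.0143·-0.48175/0.034175] = -1.7388 m/s.
|v| = 1.7388 m/s = 1738.8 mm/s.

1740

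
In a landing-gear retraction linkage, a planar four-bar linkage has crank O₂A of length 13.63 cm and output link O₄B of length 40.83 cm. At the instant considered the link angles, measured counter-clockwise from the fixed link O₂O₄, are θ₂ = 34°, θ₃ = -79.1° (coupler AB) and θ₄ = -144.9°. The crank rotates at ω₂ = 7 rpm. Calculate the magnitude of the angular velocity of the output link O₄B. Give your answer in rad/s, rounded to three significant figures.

0.247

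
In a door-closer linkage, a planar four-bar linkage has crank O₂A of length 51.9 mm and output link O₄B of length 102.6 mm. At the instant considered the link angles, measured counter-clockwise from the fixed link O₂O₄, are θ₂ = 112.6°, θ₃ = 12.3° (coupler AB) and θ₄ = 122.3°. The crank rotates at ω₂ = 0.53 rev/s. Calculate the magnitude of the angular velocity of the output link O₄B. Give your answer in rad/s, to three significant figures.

1.76

ω₂ = 3.33 rad/s (from 0.53 rev/s).
Differentiating the loop-closure r₂e^{iθ₂}+r₃e^{iθ₃}=r₁+r₄e^{iθ₄} gives r₂ω₂e^{iθ₂}+r₃ω₃e^{iθ₃}=r₄ω₄e^{iθ₄}.
Eliminating the other unknown: ω₄ = r₂ω₂ sin(θ₂−θ₃) / [r₄ sin(θ₄−θ₃)].
Numerator sine = +0.98389; denominator sine = +0.93969.
Result = 0.0519·3.33·(+0.98389) / (0.1026·(+0.93969)) = +1.7637 rad/s; magnitude 1.7637 rad/s.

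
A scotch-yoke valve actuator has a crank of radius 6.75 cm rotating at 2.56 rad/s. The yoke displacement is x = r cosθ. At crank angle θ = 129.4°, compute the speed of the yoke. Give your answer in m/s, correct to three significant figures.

ω = 2.56 rad/s
x = r cosθ ⇒ ẋ = −rω sinθ.
|v| = rω|sinθ| = 0.0675·2.56·|sin 129.4°| = 0.13353 m/s.

0.134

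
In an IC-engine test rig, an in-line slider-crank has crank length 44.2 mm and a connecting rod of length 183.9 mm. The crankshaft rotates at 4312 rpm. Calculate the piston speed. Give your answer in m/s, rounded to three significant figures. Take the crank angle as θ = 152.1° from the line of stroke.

ω = 2π·4312/60 = 451.6 rad/s
For an in-line slider-crank, x = r cosθ + √(L² − r² sin²θ), so v = −rω sinθ·[1 + r cosθ/√(L² − r² sin²θ)].
With r = 0.0442 m, L = 0.1839 m, θ = 152.1°: √(L² − r² sin²θ) = 0.18273 m.
v = −0.0442·451.6·0.46793·[1 + 0.0442·-0.88377/0.18273] = -7.3428 m/s.
|v| = 7.3428 m/s.

7.34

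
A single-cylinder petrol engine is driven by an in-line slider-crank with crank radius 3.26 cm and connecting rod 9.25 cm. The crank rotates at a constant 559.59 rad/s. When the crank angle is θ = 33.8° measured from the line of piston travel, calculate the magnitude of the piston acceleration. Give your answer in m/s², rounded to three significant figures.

ω = 559.6 rad/s
x(θ) = r cosθ + √(L² − r² sin²θ); with ω constant, a = ω²·d²x/dθ².
d²x/dθ² = −r cosθ − r²(cos2θ)/√u − r⁴ sin²2θ/(4u^{3/2}),  u = L² − r² sin²θ = 0.00822736 m².
Substituting r = 0.0326 m, L = 0.0925 m, θ = 33.8°: d²x/dθ² = -0.031878 m.
a = ω²·d²x/dθ² = (559.6)²·(-0.031878) = -9982.4 m/s²;  |a| = 9982.4 m/s².

9980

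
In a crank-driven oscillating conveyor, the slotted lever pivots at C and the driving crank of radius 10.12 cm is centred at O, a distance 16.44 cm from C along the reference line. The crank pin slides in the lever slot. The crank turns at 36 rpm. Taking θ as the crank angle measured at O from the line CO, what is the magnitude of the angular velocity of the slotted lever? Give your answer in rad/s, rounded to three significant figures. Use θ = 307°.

1.33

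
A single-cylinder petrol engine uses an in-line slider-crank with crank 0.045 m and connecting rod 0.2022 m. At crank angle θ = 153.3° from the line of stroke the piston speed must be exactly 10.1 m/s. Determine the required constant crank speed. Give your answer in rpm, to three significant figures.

5960

For an in-line slider-crank, |v_piston| = rω|sinθ|·[1 + r cosθ/√(L² − r² sin²θ)].
With r = 0.045 m, L = 0.2022 m, θ = 153.3°: the bracketed kinematic factor |dx/dθ| = 0.016179 m.
ω = v/|dx/dθ| = 10.1/0.016179 = 624.26 rad/s.
N = 60ω/(2π) = 5961.3 rpm.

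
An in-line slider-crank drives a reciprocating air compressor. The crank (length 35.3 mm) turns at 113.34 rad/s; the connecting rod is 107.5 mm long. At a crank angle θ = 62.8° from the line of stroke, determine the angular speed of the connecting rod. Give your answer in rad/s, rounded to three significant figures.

ω = 113.3 rad/s
The rod makes angle φ with the slider axis where L sinφ = r sinθ; differentiating, L cosφ·φ̇ = r ω cosθ.
L cosφ = √(L² − r² sin²θ) = 0.10281 m.
|ω_rod| = r ω |cosθ| / √(L² − r² sin²θ) = 0.0353·113.3·0.45710/0.10281 = 17.788 rad/s.

17.8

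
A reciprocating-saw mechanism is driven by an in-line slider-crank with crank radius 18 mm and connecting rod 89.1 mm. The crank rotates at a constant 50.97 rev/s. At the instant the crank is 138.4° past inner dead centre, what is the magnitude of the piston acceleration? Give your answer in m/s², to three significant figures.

1330

ω = 2π·51 = 320.3 rad/s
x(θ) = r cosθ + √(L² − r² sin²θ); with ω constant, a = ω²·d²x/dθ².
d²x/dθ² = −r cosθ − r²(cos2θ)/√u − r⁴ sin²2θ/(4u^{3/2}),  u = L² − r² sin²θ = 0.00779599 m².
Substituting r = 0.018 m, L = 0.0891 m, θ = 138.4°: d²x/dθ² = +0.012988 m.
a = ω²·d²x/dθ² = (320.3)²·(+0.012988) = +1332.1 m/s²;  |a| = 1332.1 m/s².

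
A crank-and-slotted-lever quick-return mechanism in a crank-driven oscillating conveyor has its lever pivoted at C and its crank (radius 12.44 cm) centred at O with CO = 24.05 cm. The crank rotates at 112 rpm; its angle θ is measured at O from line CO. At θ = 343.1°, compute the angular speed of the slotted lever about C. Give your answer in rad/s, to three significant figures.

ω = 11.73 rad/s (from 112 rpm).
Crank pin A relative to C: A = (d + r cosθ, r sinθ); lever angle φ = atan2(r sinθ, d + r cosθ).
Differentiating tanφ: φ̇ = rω(d cosθ + r)/(d² + r² + 2dr cosθ).
d² + r² + 2dr cosθ = |CA|² = 0.130568 m²;  d cosθ + r = +0.35451 m.
|ω_lever| = |0.1244·11.73·+0.35451| / 0.130568 = 3.9615 rad/s.

3.96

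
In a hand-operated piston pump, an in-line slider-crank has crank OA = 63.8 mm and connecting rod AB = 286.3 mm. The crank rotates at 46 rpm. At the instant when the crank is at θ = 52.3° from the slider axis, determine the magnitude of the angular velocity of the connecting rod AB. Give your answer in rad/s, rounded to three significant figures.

0.667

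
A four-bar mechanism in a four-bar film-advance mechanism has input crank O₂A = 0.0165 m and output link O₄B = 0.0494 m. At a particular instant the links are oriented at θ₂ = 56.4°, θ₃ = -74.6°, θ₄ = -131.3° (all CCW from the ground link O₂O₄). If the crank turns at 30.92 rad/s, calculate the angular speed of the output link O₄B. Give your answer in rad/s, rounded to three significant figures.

9.33

ω₂ = 30.92 rad/s
Differentiating the loop-closure r₂e^{iθ₂}+r₃e^{iθ₃}=r₁+r₄e^{iθ₄} gives r₂ω₂e^{iθ₂}+r₃ω₃e^{iθ₃}=r₄ω₄e^{iθ₄}.
Eliminating the other unknown: ω₄ = r₂ω₂ sin(θ₂−θ₃) / [r₄ sin(θ₄−θ₃)].
Numerator sine = +0.75471; denominator sine = -0.83581.
Result = 0.0165·30.92·(+0.75471) / (0.0494·(-0.83581)) = -9.3255 rad/s; magnitude 9.3255 rad/s.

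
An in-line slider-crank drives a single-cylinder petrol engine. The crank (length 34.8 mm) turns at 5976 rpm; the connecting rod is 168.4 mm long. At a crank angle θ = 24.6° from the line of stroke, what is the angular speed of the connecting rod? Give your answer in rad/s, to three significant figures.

ω = 625.8 rad/s (converted from 5976 rpm).
The rod makes angle φ with the slider axis where L sinφ = r sinθ; differentiating, L cosφ·φ̇ = r ω cosθ.
L cosφ = √(L² − r² sin²θ) = 0.16778 m.
|ω_rod| = r ω |cosθ| / √(L² − r² sin²θ) = 0.0348·625.8·0.90924/0.16778 = 118.02 rad/s.

118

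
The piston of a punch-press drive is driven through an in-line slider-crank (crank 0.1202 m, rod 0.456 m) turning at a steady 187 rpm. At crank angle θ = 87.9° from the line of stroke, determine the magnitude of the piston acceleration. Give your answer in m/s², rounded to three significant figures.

10.9

ω = 2π·187/60 = 19.58 rad/s
x(θ) = r cosθ + √(L² − r² sin²θ); with ω constant, a = ω²·d²x/dθ².
d²x/dθ² = −r cosθ − r²(cos2θ)/√u − r⁴ sin²2θ/(4u^{3/2}),  u = L² − r² sin²θ = 0.193507 m².
Substituting r = 0.1202 m, L = 0.456 m, θ = 87.9°: d²x/dθ² = +0.028348 m.
a = ω²·d²x/dθ² = (19.58)²·(+0.028348) = +10.871 m/s²;  |a| = 10.871 m/s².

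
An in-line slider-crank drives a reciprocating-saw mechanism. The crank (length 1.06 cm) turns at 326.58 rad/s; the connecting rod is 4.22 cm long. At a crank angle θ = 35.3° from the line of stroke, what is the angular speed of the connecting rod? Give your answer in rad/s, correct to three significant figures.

67.7

ω = 326.6 rad/s
The rod makes angle φ with the slider axis where L sinφ = r sinθ; differentiating, L cosφ·φ̇ = r ω cosθ.
L cosφ = √(L² − r² sin²θ) = 0.041753 m.
|ω_rod| = r ω |cosθ| / √(L² − r² sin²θ) = 0.0106·326.6·0.81614/0.041753 = 67.666 rad/s.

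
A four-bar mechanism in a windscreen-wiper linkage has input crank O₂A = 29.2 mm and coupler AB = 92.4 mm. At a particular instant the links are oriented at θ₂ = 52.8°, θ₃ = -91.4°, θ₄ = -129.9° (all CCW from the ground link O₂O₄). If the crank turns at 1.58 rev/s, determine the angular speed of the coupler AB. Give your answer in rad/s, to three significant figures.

0.237

ω₂ = 9.927 rad/s (from 1.58 rev/s).
Differentiating the loop-closure r₂e^{iθ₂}+r₃e^{iθ₃}=r₁+r₄e^{iθ₄} gives r₂ω₂e^{iθ₂}+r₃ω₃e^{iθ₃}=r₄ω₄e^{iθ₄}.
Eliminating the other unknown: ω₃ = r₂ω₂ sin(θ₄−θ₂) / [r₃ sin(θ₃−θ₄)].
Numerator sine = +0.04711; denominator sine = +0.62251.
Result = 0.0292·9.927·(+0.04711) / (0.0924·(+0.62251)) = +0.2374 rad/s; magnitude 0.2374 rad/s.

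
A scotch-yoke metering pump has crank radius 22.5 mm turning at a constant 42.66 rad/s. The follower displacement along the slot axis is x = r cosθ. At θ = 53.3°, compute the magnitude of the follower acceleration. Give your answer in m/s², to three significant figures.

24.5

ω = 42.66 rad/s
x = r cosθ ⇒ ẍ = −rω² cosθ (ω constant).
|a| = rω²|cosθ| = 0.0225·(42.66)²·|cos 53.3°| = 24.471 m/s².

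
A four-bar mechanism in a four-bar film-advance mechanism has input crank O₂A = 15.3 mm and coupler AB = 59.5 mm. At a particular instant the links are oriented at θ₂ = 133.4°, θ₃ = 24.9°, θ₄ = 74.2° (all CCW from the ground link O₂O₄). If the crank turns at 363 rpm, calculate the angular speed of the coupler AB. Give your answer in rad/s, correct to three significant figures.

11.1

ω₂ = 38.01 rad/s (from 363 rpm).
Differentiating the loop-closure r₂e^{iθ₂}+r₃e^{iθ₃}=r₁+r₄e^{iθ₄} gives r₂ω₂e^{iθ₂}+r₃ω₃e^{iθ₃}=r₄ω₄e^{iθ₄}.
Eliminating the other unknown: ω₃ = r₂ω₂ sin(θ₄−θ₂) / [r₃ sin(θ₃−θ₄)].
Numerator sine = -0.85896; denominator sine = -0.75813.
Result = 0.0153·38.01·(-0.85896) / (0.0595·(-0.75813)) = +11.075 rad/s; magnitude 11.075 rad/s.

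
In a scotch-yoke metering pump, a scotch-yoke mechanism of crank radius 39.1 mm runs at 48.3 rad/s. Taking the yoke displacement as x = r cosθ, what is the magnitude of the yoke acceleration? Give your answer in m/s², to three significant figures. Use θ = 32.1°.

77.3

ω = 48.3 rad/s
x = r cosθ ⇒ ẍ = −rω² cosθ (ω constant).
|a| = rω²|cosθ| = 0.0391·(48.3)²·|cos 32.1°| = 77.271 m/s².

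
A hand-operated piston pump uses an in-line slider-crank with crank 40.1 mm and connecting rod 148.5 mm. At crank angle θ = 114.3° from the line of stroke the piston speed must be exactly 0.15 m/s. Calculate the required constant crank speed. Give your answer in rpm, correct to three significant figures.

44.3

For an in-line slider-crank, |v_piston| = rω|sinθ|·[1 + r cosθ/√(L² − r² sin²θ)].
With r = 0.0401 m, L = 0.1485 m, θ = 114.3°: the bracketed kinematic factor |dx/dθ| = 0.032357 m.
ω = v/|dx/dθ| = 0.15/0.032357 = 4.6358 rad/s.
N = 60ω/(2π) = 44.268 rpm.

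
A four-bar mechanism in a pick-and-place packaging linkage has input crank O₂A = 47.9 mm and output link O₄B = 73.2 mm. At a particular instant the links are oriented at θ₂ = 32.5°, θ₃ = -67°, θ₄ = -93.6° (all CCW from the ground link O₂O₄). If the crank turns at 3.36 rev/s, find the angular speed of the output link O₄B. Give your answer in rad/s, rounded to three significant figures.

ω₂ = 21.11 rad/s (from 3.36 rev/s).
Differentiating the loop-closure r₂e^{iθ₂}+r₃e^{iθ₃}=r₁+r₄e^{iθ₄} gives r₂ω₂e^{iθ₂}+r₃ω₃e^{iθ₃}=r₄ω₄e^{iθ₄}.
Eliminating the other unknown: ω₄ = r₂ω₂ sin(θ₂−θ₃) / [r₄ sin(θ₄−θ₃)].
Numerator sine = +0.98629; denominator sine = -0.44776.
Result = 0.0479·21.11·(+0.98629) / (0.0732·(-0.44776)) = -30.43 rad/s; magnitude 30.43 rad/s.

30.4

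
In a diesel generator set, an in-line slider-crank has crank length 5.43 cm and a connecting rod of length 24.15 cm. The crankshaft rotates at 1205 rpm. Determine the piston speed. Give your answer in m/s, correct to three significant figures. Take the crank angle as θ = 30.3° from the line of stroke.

ω = 2π·1205/60 = 126.2 rad/s
For an in-line slider-crank, x = r cosθ + √(L² − r² sin²θ), so v = −rω sinθ·[1 + r cosθ/√(L² − r² sin²θ)].
With r = 0.0543 m, L = 0.2415 m, θ = 30.3°: √(L² − r² sin²θ) = 0.23994 m.
v = −0.0543·126.2·0.50453·[1 + 0.0543·0.86340/0.23994] = -4.1325 m/s.
|v| = 4.1325 m/s.

4.13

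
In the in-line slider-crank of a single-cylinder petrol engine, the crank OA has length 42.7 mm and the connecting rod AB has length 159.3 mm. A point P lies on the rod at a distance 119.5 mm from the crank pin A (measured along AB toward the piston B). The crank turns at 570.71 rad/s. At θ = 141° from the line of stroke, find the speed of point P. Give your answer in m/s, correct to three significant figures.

ω = 570.7 rad/s.  Crank-pin speed |V_A| = rω = 24.369 m/s, perpendicular to OA.
Rod angle: sinφ = −(r/L) sinθ ⇒ φ = -9.712°; ω_rod = −rω cosθ/√(L²−r²sin²θ) = +120.61 rad/s.
V_P = V_A + ω_rod × AP, with AP = 0.1195 m along the rod.
Components: V_Px = −rω sinθ − a·ω_rod·sinφ = -12.905 m/s;  V_Py = rω cosθ + a·ω_rod·cosφ = -4.7317 m/s.
|V_P| = √(V_Px² + V_Py²) = 13.745 m/s.

13.7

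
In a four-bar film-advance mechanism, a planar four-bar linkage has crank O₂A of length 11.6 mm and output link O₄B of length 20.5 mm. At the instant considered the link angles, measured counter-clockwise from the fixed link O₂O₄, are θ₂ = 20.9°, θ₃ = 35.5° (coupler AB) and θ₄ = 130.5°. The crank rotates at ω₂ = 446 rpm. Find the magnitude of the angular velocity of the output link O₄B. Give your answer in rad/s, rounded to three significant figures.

ω₂ = 46.71 rad/s (from 446 rpm).
Differentiating the loop-closure r₂e^{iθ₂}+r₃e^{iθ₃}=r₁+r₄e^{iθ₄} gives r₂ω₂e^{iθ₂}+r₃ω₃e^{iθ₃}=r₄ω₄e^{iθ₄}.
Eliminating the other unknown: ω₄ = r₂ω₂ sin(θ₂−θ₃) / [r₄ sin(θ₄−θ₃)].
Numerator sine = -0.25207; denominator sine = +0.99619.
Result = 0.0116·46.71·(-0.25207) / (0.0205·(+0.99619)) = -6.6872 rad/s; magnitude 6.6872 rad/s.

6.69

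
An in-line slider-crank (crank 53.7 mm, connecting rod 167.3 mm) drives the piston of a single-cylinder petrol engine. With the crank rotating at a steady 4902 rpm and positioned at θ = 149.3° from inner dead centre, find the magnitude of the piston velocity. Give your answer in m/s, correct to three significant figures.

10.1

ω = 2π·4902/60 = 513.3 rad/s
For an in-line slider-crank, x = r cosθ + √(L² − r² sin²θ), so v = −rω sinθ·[1 + r cosθ/√(L² − r² sin²θ)].
With r = 0.0537 m, L = 0.1673 m, θ = 149.3°: √(L² − r² sin²θ) = 0.16504 m.
v = −0.0537·513.3·0.51054·[1 + 0.0537·-0.85985/0.16504] = -10.136 m/s.
|v| = 10.136 m/s.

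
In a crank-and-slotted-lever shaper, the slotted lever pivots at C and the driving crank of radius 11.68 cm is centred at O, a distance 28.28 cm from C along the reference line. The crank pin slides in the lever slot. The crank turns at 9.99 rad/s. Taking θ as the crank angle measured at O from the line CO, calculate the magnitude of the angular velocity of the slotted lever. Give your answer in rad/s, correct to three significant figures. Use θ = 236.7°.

0.783

ω = 9.99 rad/s
Crank pin A relative to C: A = (d + r cosθ, r sinθ); lever angle φ = atan2(r sinθ, d + r cosθ).
Differentiating tanφ: φ̇ = rω(d cosθ + r)/(d² + r² + 2dr cosθ).
d² + r² + 2dr cosθ = |CA|² = 0.0573485 m²;  d cosθ + r = -0.038464 m.
|ω_lever| = |0.1168·9.99·-0.038464| / 0.0573485 = 0.78259 rad/s.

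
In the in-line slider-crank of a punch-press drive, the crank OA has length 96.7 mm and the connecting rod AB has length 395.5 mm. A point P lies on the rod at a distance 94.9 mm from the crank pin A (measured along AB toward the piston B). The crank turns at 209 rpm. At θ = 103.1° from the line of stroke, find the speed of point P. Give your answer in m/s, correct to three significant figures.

2.07

ω = 21.89 rad/s.  Crank-pin speed |V_A| = rω = 2.1164 m/s, perpendicular to OA.
Rod angle: sinφ = −(r/L) sinθ ⇒ φ = -13.777°; ω_rod = −rω cosθ/√(L²−r²sin²θ) = +1.2488 rad/s.
V_P = V_A + ω_rod × AP, with AP = 0.0949 m along the rod.
Components: V_Px = −rω sinθ − a·ω_rod·sinφ = -2.0331 m/s;  V_Py = rω cosθ + a·ω_rod·cosφ = -0.36459 m/s.
|V_P| = √(V_Px² + V_Py²) = 2.0655 m/s.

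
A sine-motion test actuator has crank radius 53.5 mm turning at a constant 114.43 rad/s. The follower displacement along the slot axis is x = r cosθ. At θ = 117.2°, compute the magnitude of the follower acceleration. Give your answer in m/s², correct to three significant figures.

ω = 114.4 rad/s
x = r cosθ ⇒ ẍ = −rω² cosθ (ω constant).
|a| = rω²|cosθ| = 0.0535·(114.4)²·|cos 117.2°| = 320.22 m/s².

320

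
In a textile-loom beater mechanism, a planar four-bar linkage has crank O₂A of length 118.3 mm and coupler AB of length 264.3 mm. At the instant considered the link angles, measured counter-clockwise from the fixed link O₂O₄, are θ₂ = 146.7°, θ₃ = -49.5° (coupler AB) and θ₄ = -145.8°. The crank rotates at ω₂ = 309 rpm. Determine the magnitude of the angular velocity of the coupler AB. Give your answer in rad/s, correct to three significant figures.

13.5

ω₂ = 32.36 rad/s (from 309 rpm).
Differentiating the loop-closure r₂e^{iθ₂}+r₃e^{iθ₃}=r₁+r₄e^{iθ₄} gives r₂ω₂e^{iθ₂}+r₃ω₃e^{iθ₃}=r₄ω₄e^{iθ₄}.
Eliminating the other unknown: ω₃ = r₂ω₂ sin(θ₄−θ₂) / [r₃ sin(θ₃−θ₄)].
Numerator sine = +0.92388; denominator sine = +0.99396.
Result = 0.1183·32.36·(+0.92388) / (0.2643·(+0.99396)) = +13.462 rad/s; magnitude 13.462 rad/s.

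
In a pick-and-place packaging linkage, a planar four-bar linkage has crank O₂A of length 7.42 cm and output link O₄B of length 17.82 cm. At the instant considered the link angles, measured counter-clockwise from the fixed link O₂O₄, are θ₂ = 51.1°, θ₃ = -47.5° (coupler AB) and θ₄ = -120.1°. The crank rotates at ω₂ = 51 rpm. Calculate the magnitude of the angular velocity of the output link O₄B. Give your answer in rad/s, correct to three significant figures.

ω₂ = 5.341 rad/s (from 51 rpm).
Differentiating the loop-closure r₂e^{iθ₂}+r₃e^{iθ₃}=r₁+r₄e^{iθ₄} gives r₂ω₂e^{iθ₂}+r₃ω₃e^{iθ₃}=r₄ω₄e^{iθ₄}.
Eliminating the other unknown: ω₄ = r₂ω₂ sin(θ₂−θ₃) / [r₄ sin(θ₄−θ₃)].
Numerator sine = +0.98876; denominator sine = -0.95424.
Result = 0.0742·5.341·(+0.98876) / (0.1782·(-0.95424)) = -2.3042 rad/s; magnitude 2.3042 rad/s.

2.30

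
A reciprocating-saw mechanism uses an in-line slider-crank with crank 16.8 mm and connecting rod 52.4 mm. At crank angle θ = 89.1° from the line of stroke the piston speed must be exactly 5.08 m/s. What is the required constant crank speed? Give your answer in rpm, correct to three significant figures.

For an in-line slider-crank, |v_piston| = rω|sinθ|·[1 + r cosθ/√(L² − r² sin²θ)].
With r = 0.0168 m, L = 0.0524 m, θ = 89.1°: the bracketed kinematic factor |dx/dθ| = 0.016887 m.
ω = v/|dx/dθ| = 5.08/0.016887 = 300.82 rad/s.
N = 60ω/(2π) = 2872.6 rpm.

2870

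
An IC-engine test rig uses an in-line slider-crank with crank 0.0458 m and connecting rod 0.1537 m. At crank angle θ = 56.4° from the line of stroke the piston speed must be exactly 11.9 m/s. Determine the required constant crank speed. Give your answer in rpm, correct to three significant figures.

For an in-line slider-crank, |v_piston| = rω|sinθ|·[1 + r cosθ/√(L² − r² sin²θ)].
With r = 0.0458 m, L = 0.1537 m, θ = 56.4°: the bracketed kinematic factor |dx/dθ| = 0.044642 m.
ω = v/|dx/dθ| = 11.9/0.044642 = 266.57 rad/s.
N = 60ω/(2π) = 2545.5 rpm.

2550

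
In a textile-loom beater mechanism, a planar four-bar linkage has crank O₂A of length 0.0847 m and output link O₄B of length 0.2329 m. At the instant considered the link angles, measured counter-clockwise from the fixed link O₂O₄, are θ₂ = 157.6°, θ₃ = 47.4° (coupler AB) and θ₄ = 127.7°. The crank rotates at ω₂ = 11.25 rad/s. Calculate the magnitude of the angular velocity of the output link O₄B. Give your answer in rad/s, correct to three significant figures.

ω₂ = 11.25 rad/s
Differentiating the loop-closure r₂e^{iθ₂}+r₃e^{iθ₃}=r₁+r₄e^{iθ₄} gives r₂ω₂e^{iθ₂}+r₃ω₃e^{iθ₃}=r₄ω₄e^{iθ₄}.
Eliminating the other unknown: ω₄ = r₂ω₂ sin(θ₂−θ₃) / [r₄ sin(θ₄−θ₃)].
Numerator sine = +0.93849; denominator sine = +0.98570.
Result = 0.0847·11.25·(+0.93849) / (0.2329·(+0.98570)) = +3.8954 rad/s; magnitude 3.8954 rad/s.

3.90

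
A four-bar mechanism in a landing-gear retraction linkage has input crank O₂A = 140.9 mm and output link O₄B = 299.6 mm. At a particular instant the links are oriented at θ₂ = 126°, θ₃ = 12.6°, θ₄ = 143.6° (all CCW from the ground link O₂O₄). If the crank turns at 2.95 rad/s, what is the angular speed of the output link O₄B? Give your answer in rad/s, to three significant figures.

ω₂ = 2.95 rad/s
Differentiating the loop-closure r₂e^{iθ₂}+r₃e^{iθ₃}=r₁+r₄e^{iθ₄} gives r₂ω₂e^{iθ₂}+r₃ω₃e^{iθ₃}=r₄ω₄e^{iθ₄}.
Eliminating the other unknown: ω₄ = r₂ω₂ sin(θ₂−θ₃) / [r₄ sin(θ₄−θ₃)].
Numerator sine = +0.91775; denominator sine = +0.75471.
Result = 0.1409·2.95·(+0.91775) / (0.2996·(+0.75471)) = +1.6871 rad/s; magnitude 1.6871 rad/s.

1.69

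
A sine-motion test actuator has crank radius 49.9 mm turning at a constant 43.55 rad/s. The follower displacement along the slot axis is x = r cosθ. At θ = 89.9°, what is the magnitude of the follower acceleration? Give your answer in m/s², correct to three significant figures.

ω = 43.55 rad/s
x = r cosθ ⇒ ẍ = −rω² cosθ (ω constant).
|a| = rω²|cosθ| = 0.0499·(43.55)²·|cos 89.9°| = 0.16518 m/s².

0.165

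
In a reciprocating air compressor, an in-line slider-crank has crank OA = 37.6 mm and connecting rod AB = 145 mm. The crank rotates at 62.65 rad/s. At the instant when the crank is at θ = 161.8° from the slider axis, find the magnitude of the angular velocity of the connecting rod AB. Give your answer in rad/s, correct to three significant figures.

15.5

ω = 62.65 rad/s
The rod makes angle φ with the slider axis where L sinφ = r sinθ; differentiating, L cosφ·φ̇ = r ω cosθ.
L cosφ = √(L² − r² sin²θ) = 0.14452 m.
|ω_rod| = r ω |cosθ| / √(L² − r² sin²θ) = 0.0376·62.65·0.94997/0.14452 = 15.484 rad/s.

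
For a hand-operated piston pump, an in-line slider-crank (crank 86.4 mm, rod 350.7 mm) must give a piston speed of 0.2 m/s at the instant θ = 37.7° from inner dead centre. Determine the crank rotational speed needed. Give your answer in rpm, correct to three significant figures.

30.2

For an in-line slider-crank, |v_piston| = rω|sinθ|·[1 + r cosθ/√(L² − r² sin²θ)].
With r = 0.0864 m, L = 0.3507 m, θ = 37.7°: the bracketed kinematic factor |dx/dθ| = 0.063254 m.
ω = v/|dx/dθ| = 0.2/0.063254 = 3.1618 rad/s.
N = 60ω/(2π) = 30.193 rpm.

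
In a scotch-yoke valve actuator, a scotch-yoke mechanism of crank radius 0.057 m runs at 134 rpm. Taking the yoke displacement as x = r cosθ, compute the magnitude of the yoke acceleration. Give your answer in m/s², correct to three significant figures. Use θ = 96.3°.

1.23

ω = 14.03 rad/s (from 134 rpm).
x = r cosθ ⇒ ẍ = −rω² cosθ (ω constant).
|a| = rω²|cosθ| = 0.057·(14.03)²·|cos 96.3°| = 1.2316 m/s².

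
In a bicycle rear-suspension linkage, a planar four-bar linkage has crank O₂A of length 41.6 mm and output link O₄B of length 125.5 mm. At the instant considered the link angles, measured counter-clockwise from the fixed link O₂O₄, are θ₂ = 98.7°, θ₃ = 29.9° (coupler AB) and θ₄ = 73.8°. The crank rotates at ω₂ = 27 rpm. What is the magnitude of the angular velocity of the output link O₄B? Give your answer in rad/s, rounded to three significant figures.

1.26

ω₂ = 2.827 rad/s (from 27 rpm).
Differentiating the loop-closure r₂e^{iθ₂}+r₃e^{iθ₃}=r₁+r₄e^{iθ₄} gives r₂ω₂e^{iθ₂}+r₃ω₃e^{iθ₃}=r₄ω₄e^{iθ₄}.
Eliminating the other unknown: ω₄ = r₂ω₂ sin(θ₂−θ₃) / [r₄ sin(θ₄−θ₃)].
Numerator sine = +0.93232; denominator sine = +0.69340.
Result = 0.0416·2.827·(+0.93232) / (0.1255·(+0.69340)) = +1.2602 rad/s; magnitude 1.2602 rad/s.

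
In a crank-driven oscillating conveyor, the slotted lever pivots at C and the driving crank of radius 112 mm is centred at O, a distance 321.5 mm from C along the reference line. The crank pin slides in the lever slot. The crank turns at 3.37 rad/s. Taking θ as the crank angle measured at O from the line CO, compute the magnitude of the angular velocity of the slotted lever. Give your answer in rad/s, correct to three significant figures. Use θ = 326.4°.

0.815

ω = 3.37 rad/s
Crank pin A relative to C: A = (d + r cosθ, r sinθ); lever angle φ = atan2(r sinθ, d + r cosθ).
Differentiating tanφ: φ̇ = rω(d cosθ + r)/(d² + r² + 2dr cosθ).
d² + r² + 2dr cosθ = |CA|² = 0.17589 m²;  d cosθ + r = +0.37978 m.
|ω_lever| = |0.112·3.37·+0.37978| / 0.17589 = 0.81497 rad/s.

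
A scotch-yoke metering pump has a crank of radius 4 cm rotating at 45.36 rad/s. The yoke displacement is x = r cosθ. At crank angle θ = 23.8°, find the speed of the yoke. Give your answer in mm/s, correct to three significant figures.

732

ω = 45.36 rad/s
x = r cosθ ⇒ ẋ = −rω sinθ.
|v| = rω|sinθ| = 0.04·45.36·|sin 23.8°| = 0.73219 m/s = 732.19 mm/s.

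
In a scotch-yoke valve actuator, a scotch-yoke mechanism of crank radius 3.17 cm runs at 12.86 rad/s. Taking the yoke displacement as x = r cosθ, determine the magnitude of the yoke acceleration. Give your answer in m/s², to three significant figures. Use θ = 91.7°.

0.156

ω = 12.86 rad/s
x = r cosθ ⇒ ẍ = −rω² cosθ (ω constant).
|a| = rω²|cosθ| = 0.0317·(12.86)²·|cos 91.7°| = 0.15553 m/s².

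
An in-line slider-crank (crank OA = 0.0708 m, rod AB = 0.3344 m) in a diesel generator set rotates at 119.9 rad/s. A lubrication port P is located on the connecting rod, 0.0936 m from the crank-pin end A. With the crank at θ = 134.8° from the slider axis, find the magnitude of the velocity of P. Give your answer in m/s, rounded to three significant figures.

ω = 119.9 rad/s.  Crank-pin speed |V_A| = rω = 8.4889 m/s, perpendicular to OA.
Rod angle: sinφ = −(r/L) sinθ ⇒ φ = -8.640°; ω_rod = −rω cosθ/√(L²−r²sin²θ) = +18.093 rad/s.
V_P = V_A + ω_rod × AP, with AP = 0.0936 m along the rod.
Components: V_Px = −rω sinθ − a·ω_rod·sinφ = -5.7691 m/s;  V_Py = rω cosθ + a·ω_rod·cosφ = -4.3073 m/s.
|V_P| = √(V_Px² + V_Py²) = 7.1997 m/s.

7.20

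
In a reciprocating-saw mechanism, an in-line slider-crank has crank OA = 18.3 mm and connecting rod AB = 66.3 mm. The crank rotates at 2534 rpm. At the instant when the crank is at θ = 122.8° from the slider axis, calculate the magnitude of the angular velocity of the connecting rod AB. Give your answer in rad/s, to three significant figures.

ω = 265.4 rad/s (converted from 2534 rpm).
The rod makes angle φ with the slider axis where L sinφ = r sinθ; differentiating, L cosφ·φ̇ = r ω cosθ.
L cosφ = √(L² − r² sin²θ) = 0.064491 m.
|ω_rod| = r ω |cosθ| / √(L² − r² sin²θ) = 0.0183·265.4·0.54171/0.064491 = 40.79 rad/s.

40.8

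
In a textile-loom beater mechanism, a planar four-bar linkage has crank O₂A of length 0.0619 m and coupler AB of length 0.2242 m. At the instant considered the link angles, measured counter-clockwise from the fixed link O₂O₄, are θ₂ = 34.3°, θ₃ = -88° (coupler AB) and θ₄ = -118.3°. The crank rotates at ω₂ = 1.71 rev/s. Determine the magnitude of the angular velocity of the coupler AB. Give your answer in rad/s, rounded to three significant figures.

2.71

ω₂ = 10.74 rad/s (from 1.71 rev/s).
Differentiating the loop-closure r₂e^{iθ₂}+r₃e^{iθ₃}=r₁+r₄e^{iθ₄} gives r₂ω₂e^{iθ₂}+r₃ω₃e^{iθ₃}=r₄ω₄e^{iθ₄}.
Eliminating the other unknown: ω₃ = r₂ω₂ sin(θ₄−θ₂) / [r₃ sin(θ₃−θ₄)].
Numerator sine = -0.46020; denominator sine = +0.50453.
Result = 0.0619·10.74·(-0.46020) / (0.2242·(+0.50453)) = -2.7058 rad/s; magnitude 2.7058 rad/s.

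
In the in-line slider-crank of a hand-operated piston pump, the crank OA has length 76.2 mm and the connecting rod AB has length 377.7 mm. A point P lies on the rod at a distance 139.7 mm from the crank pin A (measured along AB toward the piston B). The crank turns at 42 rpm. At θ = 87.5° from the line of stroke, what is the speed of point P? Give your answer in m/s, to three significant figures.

0.336

ω = 4.398 rad/s.  Crank-pin speed |V_A| = rω = 0.33515 m/s, perpendicular to OA.
Rod angle: sinφ = −(r/L) sinθ ⇒ φ = -11.628°; ω_rod = −rω cosθ/√(L²−r²sin²θ) = -0.039516 rad/s.
V_P = V_A + ω_rod × AP, with AP = 0.1397 m along the rod.
Components: V_Px = −rω sinθ − a·ω_rod·sinφ = -0.33594 m/s;  V_Py = rω cosθ + a·ω_rod·cosφ = +0.0092118 m/s.
|V_P| = √(V_Px² + V_Py²) = 0.33607 m/s.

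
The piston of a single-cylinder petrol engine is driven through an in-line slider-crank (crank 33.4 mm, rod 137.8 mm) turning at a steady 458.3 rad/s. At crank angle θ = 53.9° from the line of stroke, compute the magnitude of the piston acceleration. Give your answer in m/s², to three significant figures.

ω = 458.3 rad/s
x(θ) = r cosθ + √(L² − r² sin²θ); with ω constant, a = ω²·d²x/dθ².
d²x/dθ² = −r cosθ − r²(cos2θ)/√u − r⁴ sin²2θ/(4u^{3/2}),  u = L² − r² sin²θ = 0.0182605 m².
Substituting r = 0.0334 m, L = 0.1378 m, θ = 53.9°: d²x/dθ² = -0.01727 m.
a = ω²·d²x/dθ² = (458.3)²·(-0.01727) = -3627.3 m/s²;  |a| = 3627.3 m/s².

3630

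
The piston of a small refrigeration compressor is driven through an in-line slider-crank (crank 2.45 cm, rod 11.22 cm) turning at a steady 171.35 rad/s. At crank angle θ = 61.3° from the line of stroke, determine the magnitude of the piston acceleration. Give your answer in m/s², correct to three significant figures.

ω = 171.3 rad/s
x(θ) = r cosθ + √(L² − r² sin²θ); with ω constant, a = ω²·d²x/dθ².
d²x/dθ² = −r cosθ − r²(cos2θ)/√u − r⁴ sin²2θ/(4u^{3/2}),  u = L² − r² sin²θ = 0.012127 m².
Substituting r = 0.0245 m, L = 0.1122 m, θ = 61.3°: d²x/dθ² = -0.0088766 m.
a = ω²·d²x/dθ² = (171.3)²·(-0.0088766) = -260.63 m/s²;  |a| = 260.63 m/s².

261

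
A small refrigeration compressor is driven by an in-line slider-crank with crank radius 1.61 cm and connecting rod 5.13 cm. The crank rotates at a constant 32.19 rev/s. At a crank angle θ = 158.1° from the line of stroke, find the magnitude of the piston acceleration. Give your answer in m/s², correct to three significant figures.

ω = 2π·32.2 = 202.3 rad/s
x(θ) = r cosθ + √(L² − r² sin²θ); with ω constant, a = ω²·d²x/dθ².
d²x/dθ² = −r cosθ − r²(cos2θ)/√u − r⁴ sin²2θ/(4u^{3/2}),  u = L² − r² sin²θ = 0.00259563 m².
Substituting r = 0.0161 m, L = 0.0513 m, θ = 158.1°: d²x/dθ² = +0.011205 m.
a = ω²·d²x/dθ² = (202.3)²·(+0.011205) = +458.37 m/s²;  |a| = 458.37 m/s².

458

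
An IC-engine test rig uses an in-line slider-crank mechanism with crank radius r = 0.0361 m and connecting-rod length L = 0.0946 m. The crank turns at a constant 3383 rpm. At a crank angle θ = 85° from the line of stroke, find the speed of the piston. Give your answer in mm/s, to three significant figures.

13200

ω = 2π·3383/60 = 354.3 rad/s
For an in-line slider-crank, x = r cosθ + √(L² − r² sin²θ), so v = −rω sinθ·[1 + r cosθ/√(L² − r² sin²θ)].
With r = 0.0361 m, L = 0.0946 m, θ = 85°: √(L² − r² sin²θ) = 0.087498 m.
v = −0.0361·354.3·0.99619·[1 + 0.0361·0.08716/0.087498] = -13.198 m/s.
|v| = 13.198 m/s = 13198 mm/s.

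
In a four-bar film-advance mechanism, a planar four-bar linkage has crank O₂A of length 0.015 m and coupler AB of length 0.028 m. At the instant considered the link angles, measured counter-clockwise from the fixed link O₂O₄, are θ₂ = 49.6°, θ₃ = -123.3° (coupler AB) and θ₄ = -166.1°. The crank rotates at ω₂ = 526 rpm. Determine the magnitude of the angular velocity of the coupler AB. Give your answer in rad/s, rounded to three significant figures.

25.3

ω₂ = 55.08 rad/s (from 526 rpm).
Differentiating the loop-closure r₂e^{iθ₂}+r₃e^{iθ₃}=r₁+r₄e^{iθ₄} gives r₂ω₂e^{iθ₂}+r₃ω₃e^{iθ₃}=r₄ω₄e^{iθ₄}.
Eliminating the other unknown: ω₃ = r₂ω₂ sin(θ₄−θ₂) / [r₃ sin(θ₃−θ₄)].
Numerator sine = +0.58354; denominator sine = +0.67944.
Result = 0.015·55.08·(+0.58354) / (0.028·(+0.67944)) = +25.344 rad/s; magnitude 25.344 rad/s.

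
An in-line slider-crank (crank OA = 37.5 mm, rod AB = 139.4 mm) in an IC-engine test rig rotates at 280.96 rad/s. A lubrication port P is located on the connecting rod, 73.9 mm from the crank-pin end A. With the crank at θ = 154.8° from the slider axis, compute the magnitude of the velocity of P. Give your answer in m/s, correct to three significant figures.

5.94

ω = 281 rad/s.  Crank-pin speed |V_A| = rω = 10.536 m/s, perpendicular to OA.
Rod angle: sinφ = −(r/L) sinθ ⇒ φ = -6.577°; ω_rod = −rω cosθ/√(L²−r²sin²θ) = +68.841 rad/s.
V_P = V_A + ω_rod × AP, with AP = 0.0739 m along the rod.
Components: V_Px = −rω sinθ − a·ω_rod·sinφ = -3.9033 m/s;  V_Py = rω cosθ + a·ω_rod·cosφ = -4.4794 m/s.
|V_P| = √(V_Px² + V_Py²) = 5.9415 m/s.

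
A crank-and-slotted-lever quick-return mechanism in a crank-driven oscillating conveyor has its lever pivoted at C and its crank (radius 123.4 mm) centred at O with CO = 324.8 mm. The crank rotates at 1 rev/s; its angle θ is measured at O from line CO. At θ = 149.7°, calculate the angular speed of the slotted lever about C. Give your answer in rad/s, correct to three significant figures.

ω = 6.283 rad/s (from 1 rev/s).
Crank pin A relative to C: A = (d + r cosθ, r sinθ); lever angle φ = atan2(r sinθ, d + r cosθ).
Differentiating tanφ: φ̇ = rω(d cosθ + r)/(d² + r² + 2dr cosθ).
d² + r² + 2dr cosθ = |CA|² = 0.0515123 m²;  d cosθ + r = -0.15703 m.
|ω_lever| = |0.1234·6.283·-0.15703| / 0.0515123 = 2.3636 rad/s.

2.36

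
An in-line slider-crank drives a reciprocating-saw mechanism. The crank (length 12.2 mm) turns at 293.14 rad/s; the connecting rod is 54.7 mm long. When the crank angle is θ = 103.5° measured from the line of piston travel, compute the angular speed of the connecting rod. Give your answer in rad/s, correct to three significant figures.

15.6

ω = 293.1 rad/s
The rod makes angle φ with the slider axis where L sinφ = r sinθ; differentiating, L cosφ·φ̇ = r ω cosθ.
L cosφ = √(L² − r² sin²θ) = 0.053398 m.
|ω_rod| = r ω |cosθ| / √(L² − r² sin²θ) = 0.0122·293.1·0.23345/0.053398 = 15.635 rad/s.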